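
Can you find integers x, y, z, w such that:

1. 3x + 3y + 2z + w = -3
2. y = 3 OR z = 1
Yes

Take x = -4, y = 3, z = 0, w = 0. Substituting into each constraint:
  (1) 3(-4) + 3(3) + 2(0) + 0 = -3 ✓
  (2) y = 3, target 3 ✓ (first branch holds)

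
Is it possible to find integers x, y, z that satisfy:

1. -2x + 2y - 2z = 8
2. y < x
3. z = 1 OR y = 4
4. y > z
Yes

Take x = 5, y = 4, z = -5. Substituting into each constraint:
  (1) -2(5) + 2(4) - 2(-5) = 8 ✓
  (2) 4 < 5 ✓
  (3) y = 4, target 4 ✓ (second branch holds)
  (4) 4 > -5 ✓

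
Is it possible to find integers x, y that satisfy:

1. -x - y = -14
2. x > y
Yes

Take x = 14, y = 0. Substituting into each constraint:
  (1) (-14) + 0 = -14 ✓
  (2) 14 > 0 ✓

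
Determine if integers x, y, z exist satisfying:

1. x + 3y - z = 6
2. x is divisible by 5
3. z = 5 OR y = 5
Yes

Take x = -5, y = 5, z = 4. Substituting into each constraint:
  (1) (-5) + 3(5) + (-4) = 6 ✓
  (2) -5 = 5 × -1, remainder 0 ✓
  (3) y = 5, target 5 ✓ (second branch holds)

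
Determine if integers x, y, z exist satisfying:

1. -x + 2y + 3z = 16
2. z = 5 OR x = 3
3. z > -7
Yes

Take x = 5, y = 3, z = 5. Substituting into each constraint:
  (1) (-5) + 2(3) + 3(5) = 16 ✓
  (2) z = 5, target 5 ✓ (first branch holds)
  (3) 5 > -7 ✓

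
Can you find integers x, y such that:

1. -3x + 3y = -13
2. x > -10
No

Even the single constraint (-3x + 3y = -13) is infeasible over the integers.

  - -3x + 3y = -13: every term on the left is divisible by 3, so the LHS ≡ 0 (mod 3), but the RHS -13 is not — no integer solution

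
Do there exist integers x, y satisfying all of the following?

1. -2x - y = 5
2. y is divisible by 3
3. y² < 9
No

The full constraint system is jointly infeasible over the integers. Each constraint and what it forces:

  - -2x - y = 5: is a linear equation tying the variables together
  - y is divisible by 3: restricts y to multiples of 3
  - y² < 9: restricts y to |y| ≤ 2

The bounds confine y to {0} with 3 | y. For each value, substitute into the equation:
  • y = 0: the equation gives -2x = 5, so x would not be an integer.
Every case fails, so no integer solution exists.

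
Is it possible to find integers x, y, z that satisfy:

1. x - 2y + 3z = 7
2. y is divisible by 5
Yes

Take x = 1, y = 0, z = 2. Substituting into each constraint:
  (1) 1 - 2(0) + 3(2) = 7 ✓
  (2) 0 = 5 × 0, remainder 0 ✓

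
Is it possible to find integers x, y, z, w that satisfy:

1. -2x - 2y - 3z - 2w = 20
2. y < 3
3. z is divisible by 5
Yes

Take x = -10, y = 0, z = 0, w = 0. Substituting into each constraint:
  (1) -2(-10) - 2(0) - 3(0) - 2(0) = 20 ✓
  (2) 0 < 3 ✓
  (3) 0 = 5 × 0, remainder 0 ✓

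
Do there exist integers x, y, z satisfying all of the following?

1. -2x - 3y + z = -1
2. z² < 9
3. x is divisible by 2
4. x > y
Yes

Take x = 6, y = -3, z = 2. Substituting into each constraint:
  (1) -2(6) - 3(-3) + 2 = -1 ✓
  (2) z² = (2)² = 4, and 4 < 9 ✓
  (3) 6 = 2 × 3, remainder 0 ✓
  (4) 6 > -3 ✓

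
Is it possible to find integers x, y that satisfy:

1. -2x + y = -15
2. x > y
Yes

Take x = 8, y = 1. Substituting into each constraint:
  (1) -2(8) + 1 = -15 ✓
  (2) 8 > 1 ✓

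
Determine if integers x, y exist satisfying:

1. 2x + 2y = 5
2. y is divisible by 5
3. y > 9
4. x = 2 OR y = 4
No

Even the single constraint (2x + 2y = 5) is infeasible over the integers.

  - 2x + 2y = 5: every term on the left is divisible by 2, so the LHS ≡ 0 (mod 2), but the RHS 5 is not — no integer solution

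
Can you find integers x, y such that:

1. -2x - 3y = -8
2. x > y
Yes

Take x = 4, y = 0. Substituting into each constraint:
  (1) -2(4) - 3(0) = -8 ✓
  (2) 4 > 0 ✓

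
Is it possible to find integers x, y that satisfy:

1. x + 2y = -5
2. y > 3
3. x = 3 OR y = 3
No

The full constraint system is jointly infeasible over the integers. Each constraint and what it forces:

  - x + 2y = -5: is a linear equation tying the variables together
  - y > 3: bounds one variable relative to a constant
  - x = 3 OR y = 3: forces a choice: either x = 3 or y = 3

Split on the disjunction (x = 3 OR y = 3):
  • If x = 3: the equation forces y = -4, which contradicts the bound y ≥ 4.
  • If y = 3: this contradicts the bound y ≥ 4.
Both branches are infeasible, so the system has no integer solution.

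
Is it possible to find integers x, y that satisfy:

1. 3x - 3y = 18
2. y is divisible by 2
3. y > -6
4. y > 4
Yes

Take x = 12, y = 6. Substituting into each constraint:
  (1) 3(12) - 3(6) = 18 ✓
  (2) 6 = 2 × 3, remainder 0 ✓
  (3) 6 > -6 ✓
  (4) 6 > 4 ✓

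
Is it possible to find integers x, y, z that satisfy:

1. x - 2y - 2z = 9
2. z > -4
Yes

Take x = 3, y = 0, z = -3. Substituting into each constraint:
  (1) 3 - 2(0) - 2(-3) = 9 ✓
  (2) -3 > -4 ✓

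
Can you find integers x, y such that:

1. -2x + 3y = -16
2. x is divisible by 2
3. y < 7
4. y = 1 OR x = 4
No

A contradictory subset is {-2x + 3y = -16, y = 1 OR x = 4}. No integer assignment can satisfy these jointly:

  - -2x + 3y = -16: is a linear equation tying the variables together
  - y = 1 OR x = 4: forces a choice: either y = 1 or x = 4

Split on the disjunction (y = 1 OR x = 4):
  • If y = 1: with y = 1, every remaining term of the linear equation is divisible by 2, so the left side is ≡ 0 (mod 2); but the right side -19 ≡ 1 (mod 2). No integers can satisfy it.
  • If x = 4: with x = 4, every remaining term of the linear equation is divisible by 3, so the left side is ≡ 0 (mod 3); but the right side -8 ≡ 1 (mod 3). No integers can satisfy it.
Both branches are infeasible, so the system has no integer solution.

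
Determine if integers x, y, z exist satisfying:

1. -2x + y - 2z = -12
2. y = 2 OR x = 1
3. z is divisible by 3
Yes

Take x = 7, y = 2, z = 0. Substituting into each constraint:
  (1) -2(7) + 2 - 2(0) = -12 ✓
  (2) y = 2, target 2 ✓ (first branch holds)
  (3) 0 = 3 × 0, remainder 0 ✓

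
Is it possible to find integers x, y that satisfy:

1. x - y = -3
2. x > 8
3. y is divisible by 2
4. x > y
No

A contradictory subset is {x - y = -3, x > y}. No integer assignment can satisfy these jointly:

  - x - y = -3: is a linear equation tying the variables together
  - x > y: bounds one variable relative to another variable

From the equation, x − y = -3, i.e. x − y = -3; but x > y requires x − y ≥ 1. Contradiction.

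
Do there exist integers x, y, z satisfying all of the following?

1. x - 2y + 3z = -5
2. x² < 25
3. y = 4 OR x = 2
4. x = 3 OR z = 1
Yes

Take x = 2, y = 5, z = 1. Substituting into each constraint:
  (1) 2 - 2(5) + 3(1) = -5 ✓
  (2) x² = (2)² = 4, and 4 < 25 ✓
  (3) x = 2, target 2 ✓ (second branch holds)
  (4) z = 1, target 1 ✓ (second branch holds)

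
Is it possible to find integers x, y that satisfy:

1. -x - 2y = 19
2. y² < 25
Yes

Take x = -19, y = 0. Substituting into each constraint:
  (1) 19 - 2(0) = 19 ✓
  (2) y² = (0)² = 0, and 0 < 25 ✓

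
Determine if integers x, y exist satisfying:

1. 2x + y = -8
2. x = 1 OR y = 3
Yes

Take x = 1, y = -10. Substituting into each constraint:
  (1) 2(1) + (-10) = -8 ✓
  (2) x = 1, target 1 ✓ (first branch holds)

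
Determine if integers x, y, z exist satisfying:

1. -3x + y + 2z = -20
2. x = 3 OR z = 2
Yes

Take x = 0, y = -24, z = 2. Substituting into each constraint:
  (1) -3(0) + (-24) + 2(2) = -20 ✓
  (2) z = 2, target 2 ✓ (second branch holds)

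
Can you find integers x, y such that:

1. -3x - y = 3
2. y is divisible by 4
Yes

Take x = -1, y = 0. Substituting into each constraint:
  (1) -3(-1) + 0 = 3 ✓
  (2) 0 = 4 × 0, remainder 0 ✓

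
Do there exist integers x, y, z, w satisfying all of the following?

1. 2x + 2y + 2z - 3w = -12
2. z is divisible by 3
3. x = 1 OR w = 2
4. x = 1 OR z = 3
Yes

Take x = 1, y = -7, z = 0, w = 0. Substituting into each constraint:
  (1) 2(1) + 2(-7) + 2(0) - 3(0) = -12 ✓
  (2) 0 = 3 × 0, remainder 0 ✓
  (3) x = 1, target 1 ✓ (first branch holds)
  (4) x = 1, target 1 ✓ (first branch holds)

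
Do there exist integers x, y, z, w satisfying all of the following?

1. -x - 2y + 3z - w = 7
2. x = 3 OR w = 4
Yes

Take x = 3, y = -9, z = -1, w = 5. Substituting into each constraint:
  (1) (-3) - 2(-9) + 3(-1) + (-5) = 7 ✓
  (2) x = 3, target 3 ✓ (first branch holds)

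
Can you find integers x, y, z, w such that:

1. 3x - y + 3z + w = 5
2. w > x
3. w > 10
Yes

Take x = 0, y = 0, z = -2, w = 11. Substituting into each constraint:
  (1) 3(0) + 0 + 3(-2) + 11 = 5 ✓
  (2) 11 > 0 ✓
  (3) 11 > 10 ✓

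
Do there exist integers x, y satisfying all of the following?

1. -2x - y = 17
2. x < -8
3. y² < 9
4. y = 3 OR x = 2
No

A contradictory subset is {x < -8, y² < 9, y = 3 OR x = 2}. No integer assignment can satisfy these jointly:

  - x < -8: bounds one variable relative to a constant
  - y² < 9: restricts y to |y| ≤ 2
  - y = 3 OR x = 2: forces a choice: either y = 3 or x = 2

Split on the disjunction (y = 3 OR x = 2):
  • If y = 3: this contradicts y² < 9, which requires |y| ≤ 2.
  • If x = 2: this contradicts the bound x ≤ -9.
Both branches are infeasible, so the system has no integer solution.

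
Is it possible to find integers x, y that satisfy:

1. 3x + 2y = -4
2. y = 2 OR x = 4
Yes

Take x = 4, y = -8. Substituting into each constraint:
  (1) 3(4) + 2(-8) = -4 ✓
  (2) x = 4, target 4 ✓ (second branch holds)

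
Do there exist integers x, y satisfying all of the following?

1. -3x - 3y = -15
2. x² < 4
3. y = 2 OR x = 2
No

The full constraint system is jointly infeasible over the integers. Each constraint and what it forces:

  - -3x - 3y = -15: is a linear equation tying the variables together
  - x² < 4: restricts x to |x| ≤ 1
  - y = 2 OR x = 2: forces a choice: either y = 2 or x = 2

Split on the disjunction (y = 2 OR x = 2):
  • If y = 2: the equation forces x = 3, but x² < 4 requires |x| ≤ 1.
  • If x = 2: this contradicts x² < 4, which requires |x| ≤ 1.
Both branches are infeasible, so the system has no integer solution.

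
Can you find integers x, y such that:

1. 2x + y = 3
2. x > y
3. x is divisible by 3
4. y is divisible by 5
Yes

Take x = 9, y = -15. Substituting into each constraint:
  (1) 2(9) + (-15) = 3 ✓
  (2) 9 > -15 ✓
  (3) 9 = 3 × 3, remainder 0 ✓
  (4) -15 = 5 × -3, remainder 0 ✓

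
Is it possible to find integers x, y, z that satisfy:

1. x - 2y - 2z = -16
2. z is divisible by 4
Yes

Take x = -16, y = 0, z = 0. Substituting into each constraint:
  (1) (-16) - 2(0) - 2(0) = -16 ✓
  (2) 0 = 4 × 0, remainder 0 ✓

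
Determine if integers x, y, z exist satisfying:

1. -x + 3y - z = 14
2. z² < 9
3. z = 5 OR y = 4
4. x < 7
Yes

Take x = -2, y = 4, z = 0. Substituting into each constraint:
  (1) 2 + 3(4) + 0 = 14 ✓
  (2) z² = (0)² = 0, and 0 < 9 ✓
  (3) y = 4, target 4 ✓ (second branch holds)
  (4) -2 < 7 ✓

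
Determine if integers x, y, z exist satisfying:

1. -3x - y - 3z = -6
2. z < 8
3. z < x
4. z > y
Yes

Take x = 5, y = -3, z = -2. Substituting into each constraint:
  (1) -3(5) + 3 - 3(-2) = -6 ✓
  (2) -2 < 8 ✓
  (3) -2 < 5 ✓
  (4) -2 > -3 ✓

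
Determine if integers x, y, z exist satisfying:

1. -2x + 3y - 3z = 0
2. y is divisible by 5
Yes

Take x = 0, y = 0, z = 0. Substituting into each constraint:
  (1) -2(0) + 3(0) - 3(0) = 0 ✓
  (2) 0 = 5 × 0, remainder 0 ✓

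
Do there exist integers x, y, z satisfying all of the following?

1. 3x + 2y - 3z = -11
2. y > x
Yes

Take x = 1, y = 2, z = 6. Substituting into each constraint:
  (1) 3(1) + 2(2) - 3(6) = -11 ✓
  (2) 2 > 1 ✓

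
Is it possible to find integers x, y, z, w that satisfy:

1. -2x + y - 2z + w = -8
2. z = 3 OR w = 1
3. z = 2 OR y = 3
Yes

Take x = 4, y = 3, z = 2, w = 1. Substituting into each constraint:
  (1) -2(4) + 3 - 2(2) + 1 = -8 ✓
  (2) w = 1, target 1 ✓ (second branch holds)
  (3) z = 2, target 2 ✓ (first branch holds)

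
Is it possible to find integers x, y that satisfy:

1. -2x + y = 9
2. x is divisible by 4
Yes

Take x = 0, y = 9. Substituting into each constraint:
  (1) -2(0) + 9 = 9 ✓
  (2) 0 = 4 × 0, remainder 0 ✓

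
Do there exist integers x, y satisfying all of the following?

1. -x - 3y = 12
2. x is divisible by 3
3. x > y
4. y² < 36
Yes

Take x = 0, y = -4. Substituting into each constraint:
  (1) 0 - 3(-4) = 12 ✓
  (2) 0 = 3 × 0, remainder 0 ✓
  (3) 0 > -4 ✓
  (4) y² = (-4)² = 16, and 16 < 36 ✓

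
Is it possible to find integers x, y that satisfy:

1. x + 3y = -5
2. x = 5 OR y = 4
Yes

Take x = -17, y = 4. Substituting into each constraint:
  (1) (-17) + 3(4) = -5 ✓
  (2) y = 4, target 4 ✓ (second branch holds)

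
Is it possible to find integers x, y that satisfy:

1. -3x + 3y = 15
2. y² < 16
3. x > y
No

A contradictory subset is {-3x + 3y = 15, x > y}. No integer assignment can satisfy these jointly:

  - -3x + 3y = 15: is a linear equation tying the variables together
  - x > y: bounds one variable relative to another variable

From the equation, x − y = -5, i.e. x − y = -5; but x > y requires x − y ≥ 1. Contradiction.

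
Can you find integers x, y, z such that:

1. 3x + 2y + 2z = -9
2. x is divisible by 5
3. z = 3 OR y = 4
Yes

Take x = -5, y = 4, z = -1. Substituting into each constraint:
  (1) 3(-5) + 2(4) + 2(-1) = -9 ✓
  (2) -5 = 5 × -1, remainder 0 ✓
  (3) y = 4, target 4 ✓ (second branch holds)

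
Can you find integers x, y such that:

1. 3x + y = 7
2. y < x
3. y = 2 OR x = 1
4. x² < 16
No

A contradictory subset is {3x + y = 7, y < x, y = 2 OR x = 1}. No integer assignment can satisfy these jointly:

  - 3x + y = 7: is a linear equation tying the variables together
  - y < x: bounds one variable relative to another variable
  - y = 2 OR x = 1: forces a choice: either y = 2 or x = 1

Split on the disjunction (y = 2 OR x = 1):
  • If y = 2: with y = 2, every remaining term of the linear equation is divisible by 3, so the left side is ≡ 0 (mod 3); but the right side 5 ≡ 2 (mod 3). No integers can satisfy it.
  • If x = 1: the equation forces y = 4, giving (x, y) = (1, 4), which violates x > y.
Both branches are infeasible, so the system has no integer solution.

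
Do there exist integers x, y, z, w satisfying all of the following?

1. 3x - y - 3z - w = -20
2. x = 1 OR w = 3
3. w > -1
Yes

Take x = -6, y = -1, z = 0, w = 3. Substituting into each constraint:
  (1) 3(-6) + 1 - 3(0) + (-3) = -20 ✓
  (2) w = 3, target 3 ✓ (second branch holds)
  (3) 3 > -1 ✓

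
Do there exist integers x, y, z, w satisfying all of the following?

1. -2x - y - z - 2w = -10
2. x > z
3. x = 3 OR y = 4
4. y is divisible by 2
Yes

Take x = 1, y = 4, z = 0, w = 2. Substituting into each constraint:
  (1) -2(1) + (-4) + 0 - 2(2) = -10 ✓
  (2) 1 > 0 ✓
  (3) y = 4, target 4 ✓ (second branch holds)
  (4) 4 = 2 × 2, remainder 0 ✓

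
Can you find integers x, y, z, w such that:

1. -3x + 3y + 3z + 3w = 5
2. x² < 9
No

Even the single constraint (-3x + 3y + 3z + 3w = 5) is infeasible over the integers.

  - -3x + 3y + 3z + 3w = 5: every term on the left is divisible by 3, so the LHS ≡ 0 (mod 3), but the RHS 5 is not — no integer solution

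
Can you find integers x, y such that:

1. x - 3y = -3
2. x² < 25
Yes

Take x = 0, y = 1. Substituting into each constraint:
  (1) 0 - 3(1) = -3 ✓
  (2) x² = (0)² = 0, and 0 < 25 ✓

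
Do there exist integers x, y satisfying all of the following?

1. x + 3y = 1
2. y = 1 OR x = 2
Yes

Take x = -2, y = 1. Substituting into each constraint:
  (1) (-2) + 3(1) = 1 ✓
  (2) y = 1, target 1 ✓ (first branch holds)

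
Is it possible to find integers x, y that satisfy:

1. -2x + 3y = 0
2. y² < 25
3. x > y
Yes

Take x = 3, y = 2. Substituting into each constraint:
  (1) -2(3) + 3(2) = 0 ✓
  (2) y² = (2)² = 4, and 4 < 25 ✓
  (3) 3 > 2 ✓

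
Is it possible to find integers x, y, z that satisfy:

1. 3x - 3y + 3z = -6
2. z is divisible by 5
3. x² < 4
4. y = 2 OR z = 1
Yes

Take x = 0, y = 2, z = 0. Substituting into each constraint:
  (1) 3(0) - 3(2) + 3(0) = -6 ✓
  (2) 0 = 5 × 0, remainder 0 ✓
  (3) x² = (0)² = 0, and 0 < 4 ✓
  (4) y = 2, target 2 ✓ (first branch holds)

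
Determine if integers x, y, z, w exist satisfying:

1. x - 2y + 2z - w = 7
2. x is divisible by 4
Yes

Take x = 0, y = 0, z = 4, w = 1. Substituting into each constraint:
  (1) 0 - 2(0) + 2(4) + (-1) = 7 ✓
  (2) 0 = 4 × 0, remainder 0 ✓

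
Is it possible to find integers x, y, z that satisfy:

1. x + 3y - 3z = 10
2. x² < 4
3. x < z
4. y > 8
Yes

Take x = 1, y = 15, z = 12. Substituting into each constraint:
  (1) 1 + 3(15) - 3(12) = 10 ✓
  (2) x² = (1)² = 1, and 1 < 4 ✓
  (3) 1 < 12 ✓
  (4) 15 > 8 ✓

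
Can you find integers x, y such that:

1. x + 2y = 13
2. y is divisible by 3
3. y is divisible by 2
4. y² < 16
Yes

Take x = 13, y = 0. Substituting into each constraint:
  (1) 13 + 2(0) = 13 ✓
  (2) 0 = 3 × 0, remainder 0 ✓
  (3) 0 = 2 × 0, remainder 0 ✓
  (4) y² = (0)² = 0, and 0 < 16 ✓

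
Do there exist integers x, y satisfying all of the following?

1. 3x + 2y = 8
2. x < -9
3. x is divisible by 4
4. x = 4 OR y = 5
No

A contradictory subset is {3x + 2y = 8, x < -9, x = 4 OR y = 5}. No integer assignment can satisfy these jointly:

  - 3x + 2y = 8: is a linear equation tying the variables together
  - x < -9: bounds one variable relative to a constant
  - x = 4 OR y = 5: forces a choice: either x = 4 or y = 5

Split on the disjunction (x = 4 OR y = 5):
  • If x = 4: this contradicts the bound x ≤ -10.
  • If y = 5: with y = 5, every remaining term of the linear equation is divisible by 3, so the left side is ≡ 0 (mod 3); but the right side -2 ≡ 1 (mod 3). No integers can satisfy it.
Both branches are infeasible, so the system has no integer solution.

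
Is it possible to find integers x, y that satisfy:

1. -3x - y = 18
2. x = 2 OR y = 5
Yes

Take x = 2, y = -24. Substituting into each constraint:
  (1) -3(2) + 24 = 18 ✓
  (2) x = 2, target 2 ✓ (first branch holds)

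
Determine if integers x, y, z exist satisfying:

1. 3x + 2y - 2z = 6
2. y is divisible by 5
Yes

Take x = 2, y = 0, z = 0. Substituting into each constraint:
  (1) 3(2) + 2(0) - 2(0) = 6 ✓
  (2) 0 = 5 × 0, remainder 0 ✓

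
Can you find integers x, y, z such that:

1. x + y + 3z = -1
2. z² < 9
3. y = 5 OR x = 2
Yes

Take x = 2, y = 3, z = -2. Substituting into each constraint:
  (1) 2 + 3 + 3(-2) = -1 ✓
  (2) z² = (-2)² = 4, and 4 < 9 ✓
  (3) x = 2, target 2 ✓ (second branch holds)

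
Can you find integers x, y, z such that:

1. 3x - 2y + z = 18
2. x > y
Yes

Take x = 0, y = -1, z = 16. Substituting into each constraint:
  (1) 3(0) - 2(-1) + 16 = 18 ✓
  (2) 0 > -1 ✓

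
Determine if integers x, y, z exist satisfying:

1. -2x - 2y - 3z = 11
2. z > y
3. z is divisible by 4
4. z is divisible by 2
No

A contradictory subset is {-2x - 2y - 3z = 11, z is divisible by 2}. No integer assignment can satisfy these jointly:

  - -2x - 2y - 3z = 11: is a linear equation tying the variables together
  - z is divisible by 2: restricts z to multiples of 2

Modular obstruction: writing z = 2z', every remaining term of the linear equation is divisible by 2, so the left side is ≡ 0 (mod 2); but the right side 11 ≡ 1 (mod 2). No integers can satisfy it.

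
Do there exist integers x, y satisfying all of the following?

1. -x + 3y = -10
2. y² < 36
Yes

Take x = 10, y = 0. Substituting into each constraint:
  (1) (-10) + 3(0) = -10 ✓
  (2) y² = (0)² = 0, and 0 < 36 ✓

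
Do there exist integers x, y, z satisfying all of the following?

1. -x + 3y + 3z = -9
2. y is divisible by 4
Yes

Take x = 9, y = 0, z = 0. Substituting into each constraint:
  (1) (-9) + 3(0) + 3(0) = -9 ✓
  (2) 0 = 4 × 0, remainder 0 ✓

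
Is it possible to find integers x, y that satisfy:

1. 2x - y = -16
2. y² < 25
Yes

Take x = -8, y = 0. Substituting into each constraint:
  (1) 2(-8) + 0 = -16 ✓
  (2) y² = (0)² = 0, and 0 < 25 ✓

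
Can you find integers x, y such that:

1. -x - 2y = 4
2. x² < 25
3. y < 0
Yes

Take x = 0, y = -2. Substituting into each constraint:
  (1) 0 - 2(-2) = 4 ✓
  (2) x² = (0)² = 0, and 0 < 25 ✓
  (3) -2 < 0 ✓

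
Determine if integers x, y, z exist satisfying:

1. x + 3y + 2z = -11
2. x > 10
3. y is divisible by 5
Yes

Take x = 11, y = 0, z = -11. Substituting into each constraint:
  (1) 11 + 3(0) + 2(-11) = -11 ✓
  (2) 11 > 10 ✓
  (3) 0 = 5 × 0, remainder 0 ✓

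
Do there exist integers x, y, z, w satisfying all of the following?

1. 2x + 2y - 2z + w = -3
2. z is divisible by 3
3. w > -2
Yes

Take x = 0, y = -2, z = 0, w = 1. Substituting into each constraint:
  (1) 2(0) + 2(-2) - 2(0) + 1 = -3 ✓
  (2) 0 = 3 × 0, remainder 0 ✓
  (3) 1 > -2 ✓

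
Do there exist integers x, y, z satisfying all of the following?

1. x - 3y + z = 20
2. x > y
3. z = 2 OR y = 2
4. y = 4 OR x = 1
Yes

Take x = 30, y = 4, z = 2. Substituting into each constraint:
  (1) 30 - 3(4) + 2 = 20 ✓
  (2) 30 > 4 ✓
  (3) z = 2, target 2 ✓ (first branch holds)
  (4) y = 4, target 4 ✓ (first branch holds)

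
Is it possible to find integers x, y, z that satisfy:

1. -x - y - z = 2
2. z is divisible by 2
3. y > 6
Yes

Take x = -9, y = 7, z = 0. Substituting into each constraint:
  (1) 9 + (-7) + 0 = 2 ✓
  (2) 0 = 2 × 0, remainder 0 ✓
  (3) 7 > 6 ✓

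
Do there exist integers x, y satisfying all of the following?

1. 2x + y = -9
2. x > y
Yes

Take x = -2, y = -5. Substituting into each constraint:
  (1) 2(-2) + (-5) = -9 ✓
  (2) -2 > -5 ✓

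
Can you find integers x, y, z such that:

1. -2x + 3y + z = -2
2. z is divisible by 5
Yes

Take x = 1, y = 0, z = 0. Substituting into each constraint:
  (1) -2(1) + 3(0) + 0 = -2 ✓
  (2) 0 = 5 × 0, remainder 0 ✓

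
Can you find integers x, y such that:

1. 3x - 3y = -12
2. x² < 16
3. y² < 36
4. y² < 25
Yes

Take x = 0, y = 4. Substituting into each constraint:
  (1) 3(0) - 3(4) = -12 ✓
  (2) x² = (0)² = 0, and 0 < 16 ✓
  (3) y² = (4)² = 16, and 16 < 36 ✓
  (4) y² = (4)² = 16, and 16 < 25 ✓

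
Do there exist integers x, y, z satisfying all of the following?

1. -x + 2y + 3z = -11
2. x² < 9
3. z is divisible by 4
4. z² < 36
Yes

Take x = 1, y = -5, z = 0. Substituting into each constraint:
  (1) (-1) + 2(-5) + 3(0) = -11 ✓
  (2) x² = (1)² = 1, and 1 < 9 ✓
  (3) 0 = 4 × 0, remainder 0 ✓
  (4) z² = (0)² = 0, and 0 < 36 ✓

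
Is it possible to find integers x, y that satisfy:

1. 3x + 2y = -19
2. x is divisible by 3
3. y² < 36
Yes

Take x = -9, y = 4. Substituting into each constraint:
  (1) 3(-9) + 2(4) = -19 ✓
  (2) -9 = 3 × -3, remainder 0 ✓
  (3) y² = (4)² = 16, and 16 < 36 ✓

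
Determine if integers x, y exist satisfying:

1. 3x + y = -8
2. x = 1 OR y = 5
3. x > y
Yes

Take x = 1, y = -11. Substituting into each constraint:
  (1) 3(1) + (-11) = -8 ✓
  (2) x = 1, target 1 ✓ (first branch holds)
  (3) 1 > -11 ✓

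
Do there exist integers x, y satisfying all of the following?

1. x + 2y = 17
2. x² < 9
Yes

Take x = 1, y = 8. Substituting into each constraint:
  (1) 1 + 2(8) = 17 ✓
  (2) x² = (1)² = 1, and 1 < 9 ✓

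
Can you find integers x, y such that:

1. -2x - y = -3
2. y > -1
Yes

Take x = 0, y = 3. Substituting into each constraint:
  (1) -2(0) + (-3) = -3 ✓
  (2) 3 > -1 ✓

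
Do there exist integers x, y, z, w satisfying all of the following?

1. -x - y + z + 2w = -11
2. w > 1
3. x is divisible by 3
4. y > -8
Yes

Take x = 0, y = 15, z = 0, w = 2. Substituting into each constraint:
  (1) 0 + (-15) + 0 + 2(2) = -11 ✓
  (2) 2 > 1 ✓
  (3) 0 = 3 × 0, remainder 0 ✓
  (4) 15 > -8 ✓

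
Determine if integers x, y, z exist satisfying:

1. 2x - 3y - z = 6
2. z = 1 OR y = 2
Yes

Take x = 6, y = 2, z = 0. Substituting into each constraint:
  (1) 2(6) - 3(2) + 0 = 6 ✓
  (2) y = 2, target 2 ✓ (second branch holds)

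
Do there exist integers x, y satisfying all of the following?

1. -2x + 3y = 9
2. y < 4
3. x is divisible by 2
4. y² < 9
Yes

Take x = -6, y = -1. Substituting into each constraint:
  (1) -2(-6) + 3(-1) = 9 ✓
  (2) -1 < 4 ✓
  (3) -6 = 2 × -3, remainder 0 ✓
  (4) y² = (-1)² = 1, and 1 < 9 ✓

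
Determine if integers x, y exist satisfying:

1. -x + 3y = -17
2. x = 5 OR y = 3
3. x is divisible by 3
No

A contradictory subset is {-x + 3y = -17, x is divisible by 3}. No integer assignment can satisfy these jointly:

  - -x + 3y = -17: is a linear equation tying the variables together
  - x is divisible by 3: restricts x to multiples of 3

Modular obstruction: writing x = 3x', every remaining term of the linear equation is divisible by 3, so the left side is ≡ 0 (mod 3); but the right side -17 ≡ 1 (mod 3). No integers can satisfy it.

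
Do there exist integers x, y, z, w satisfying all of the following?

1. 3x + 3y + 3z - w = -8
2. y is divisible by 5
Yes

Take x = -2, y = 0, z = 0, w = 2. Substituting into each constraint:
  (1) 3(-2) + 3(0) + 3(0) + (-2) = -8 ✓
  (2) 0 = 5 × 0, remainder 0 ✓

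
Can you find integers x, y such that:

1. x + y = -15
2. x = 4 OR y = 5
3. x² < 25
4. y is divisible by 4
No

A contradictory subset is {x + y = -15, x = 4 OR y = 5, y is divisible by 4}. No integer assignment can satisfy these jointly:

  - x + y = -15: is a linear equation tying the variables together
  - x = 4 OR y = 5: forces a choice: either x = 4 or y = 5
  - y is divisible by 4: restricts y to multiples of 4

Split on the disjunction (x = 4 OR y = 5):
  • If x = 4: with x = 4, writing y = 4y', every remaining term of the linear equation is divisible by 4, so the left side is ≡ 0 (mod 4); but the right side -19 ≡ 1 (mod 4). No integers can satisfy it.
  • If y = 5: this contradicts the divisibility constraint — 5 is not a multiple of 4.
Both branches are infeasible, so the system has no integer solution.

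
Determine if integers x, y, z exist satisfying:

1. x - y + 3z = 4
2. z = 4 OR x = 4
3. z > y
Yes

Take x = 4, y = -3, z = -1. Substituting into each constraint:
  (1) 4 + 3 + 3(-1) = 4 ✓
  (2) x = 4, target 4 ✓ (second branch holds)
  (3) -1 > -3 ✓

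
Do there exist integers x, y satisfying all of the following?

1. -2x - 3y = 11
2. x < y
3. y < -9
No

The full constraint system is jointly infeasible over the integers. Each constraint and what it forces:

  - -2x - 3y = 11: is a linear equation tying the variables together
  - x < y: bounds one variable relative to another variable
  - y < -9: bounds one variable relative to a constant

Propagating the comparison: x < y and y ≤ -10 give x ≤ -11. Range argument: with x ∈ [−∞, -11], y ∈ [−∞, -10], the left side of the equation is at least 52, but the right side is 11 < 52. No integer solution exists.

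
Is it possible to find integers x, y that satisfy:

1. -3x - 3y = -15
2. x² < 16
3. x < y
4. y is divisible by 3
Yes

Take x = 2, y = 3. Substituting into each constraint:
  (1) -3(2) - 3(3) = -15 ✓
  (2) x² = (2)² = 4, and 4 < 16 ✓
  (3) 2 < 3 ✓
  (4) 3 = 3 × 1, remainder 0 ✓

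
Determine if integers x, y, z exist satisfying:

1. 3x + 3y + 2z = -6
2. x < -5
Yes

Take x = -6, y = 0, z = 6. Substituting into each constraint:
  (1) 3(-6) + 3(0) + 2(6) = -6 ✓
  (2) -6 < -5 ✓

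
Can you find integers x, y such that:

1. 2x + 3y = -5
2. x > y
Yes

Take x = 2, y = -3. Substituting into each constraint:
  (1) 2(2) + 3(-3) = -5 ✓
  (2) 2 > -3 ✓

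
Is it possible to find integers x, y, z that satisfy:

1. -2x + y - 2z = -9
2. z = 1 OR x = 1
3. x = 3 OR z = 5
Yes

Take x = 3, y = -1, z = 1. Substituting into each constraint:
  (1) -2(3) + (-1) - 2(1) = -9 ✓
  (2) z = 1, target 1 ✓ (first branch holds)
  (3) x = 3, target 3 ✓ (first branch holds)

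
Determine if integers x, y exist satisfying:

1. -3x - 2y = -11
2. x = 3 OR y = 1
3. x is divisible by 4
No

The full constraint system is jointly infeasible over the integers. Each constraint and what it forces:

  - -3x - 2y = -11: is a linear equation tying the variables together
  - x = 3 OR y = 1: forces a choice: either x = 3 or y = 1
  - x is divisible by 4: restricts x to multiples of 4

Modular obstruction: writing x = 4x', every remaining term of the linear equation is divisible by 2, so the left side is ≡ 0 (mod 2); but the right side -11 ≡ 1 (mod 2). No integers can satisfy it.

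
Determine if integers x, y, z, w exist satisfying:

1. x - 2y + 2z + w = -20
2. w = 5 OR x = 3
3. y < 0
Yes

Take x = 3, y = -1, z = -16, w = 7. Substituting into each constraint:
  (1) 3 - 2(-1) + 2(-16) + 7 = -20 ✓
  (2) x = 3, target 3 ✓ (second branch holds)
  (3) -1 < 0 ✓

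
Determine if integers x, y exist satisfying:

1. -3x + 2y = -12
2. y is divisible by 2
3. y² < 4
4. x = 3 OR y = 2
No

A contradictory subset is {-3x + 2y = -12, y² < 4, x = 3 OR y = 2}. No integer assignment can satisfy these jointly:

  - -3x + 2y = -12: is a linear equation tying the variables together
  - y² < 4: restricts y to |y| ≤ 1
  - x = 3 OR y = 2: forces a choice: either x = 3 or y = 2

Split on the disjunction (x = 3 OR y = 2):
  • If x = 3: with x = 3, every remaining term of the linear equation is divisible by 2, so the left side is ≡ 0 (mod 2); but the right side -3 ≡ 1 (mod 2). No integers can satisfy it.
  • If y = 2: this contradicts y² < 4, which requires |y| ≤ 1.
Both branches are infeasible, so the system has no integer solution.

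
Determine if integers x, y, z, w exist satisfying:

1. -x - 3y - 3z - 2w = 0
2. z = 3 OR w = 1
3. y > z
Yes

Take x = 1, y = 4, z = 3, w = -11. Substituting into each constraint:
  (1) (-1) - 3(4) - 3(3) - 2(-11) = 0 ✓
  (2) z = 3, target 3 ✓ (first branch holds)
  (3) 4 > 3 ✓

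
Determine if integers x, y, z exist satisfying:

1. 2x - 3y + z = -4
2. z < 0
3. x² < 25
Yes

Take x = 0, y = 1, z = -1. Substituting into each constraint:
  (1) 2(0) - 3(1) + (-1) = -4 ✓
  (2) -1 < 0 ✓
  (3) x² = (0)² = 0, and 0 < 25 ✓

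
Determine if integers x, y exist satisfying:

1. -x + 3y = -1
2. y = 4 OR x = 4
Yes

Take x = 4, y = 1. Substituting into each constraint:
  (1) (-4) + 3(1) = -1 ✓
  (2) x = 4, target 4 ✓ (second branch holds)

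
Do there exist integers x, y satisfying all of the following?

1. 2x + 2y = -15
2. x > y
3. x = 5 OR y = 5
No

Even the single constraint (2x + 2y = -15) is infeasible over the integers.

  - 2x + 2y = -15: every term on the left is divisible by 2, so the LHS ≡ 0 (mod 2), but the RHS -15 is not — no integer solution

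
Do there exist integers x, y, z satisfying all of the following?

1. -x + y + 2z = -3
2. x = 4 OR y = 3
Yes

Take x = 6, y = 3, z = 0. Substituting into each constraint:
  (1) (-6) + 3 + 2(0) = -3 ✓
  (2) y = 3, target 3 ✓ (second branch holds)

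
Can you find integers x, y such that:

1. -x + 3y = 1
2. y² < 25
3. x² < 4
Yes

Take x = -1, y = 0. Substituting into each constraint:
  (1) 1 + 3(0) = 1 ✓
  (2) y² = (0)² = 0, and 0 < 25 ✓
  (3) x² = (-1)² = 1, and 1 < 4 ✓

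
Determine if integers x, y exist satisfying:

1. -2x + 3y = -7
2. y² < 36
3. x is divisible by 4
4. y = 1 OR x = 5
No

A contradictory subset is {-2x + 3y = -7, x is divisible by 4, y = 1 OR x = 5}. No integer assignment can satisfy these jointly:

  - -2x + 3y = -7: is a linear equation tying the variables together
  - x is divisible by 4: restricts x to multiples of 4
  - y = 1 OR x = 5: forces a choice: either y = 1 or x = 5

Split on the disjunction (y = 1 OR x = 5):
  • If y = 1: with y = 1, writing x = 4x', every remaining term of the linear equation is divisible by 8, so the left side is ≡ 0 (mod 8); but the right side -10 ≡ 6 (mod 8). No integers can satisfy it.
  • If x = 5: this contradicts the divisibility constraint — 5 is not a multiple of 4.
Both branches are infeasible, so the system has no integer solution.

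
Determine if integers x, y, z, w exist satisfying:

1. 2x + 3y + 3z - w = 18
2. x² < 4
Yes

Take x = 0, y = 0, z = 6, w = 0. Substituting into each constraint:
  (1) 2(0) + 3(0) + 3(6) + 0 = 18 ✓
  (2) x² = (0)² = 0, and 0 < 4 ✓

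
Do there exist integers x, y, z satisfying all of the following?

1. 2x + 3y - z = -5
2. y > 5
Yes

Take x = 0, y = 6, z = 23. Substituting into each constraint:
  (1) 2(0) + 3(6) + (-23) = -5 ✓
  (2) 6 > 5 ✓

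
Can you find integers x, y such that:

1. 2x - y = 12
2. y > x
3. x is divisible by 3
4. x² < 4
No

A contradictory subset is {2x - y = 12, y > x, x² < 4}. No integer assignment can satisfy these jointly:

  - 2x - y = 12: is a linear equation tying the variables together
  - y > x: bounds one variable relative to another variable
  - x² < 4: restricts x to |x| ≤ 1

Propagating the comparison: y > x and x ≥ -1 give y ≥ 0. Range argument: with x ∈ [-1, 1], y ∈ [0, ∞], the left side of the equation is at most 2, but the right side is 12 > 2. No integer solution exists.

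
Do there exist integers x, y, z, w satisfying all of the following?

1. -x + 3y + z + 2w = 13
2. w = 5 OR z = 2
Yes

Take x = -11, y = 0, z = 2, w = 0. Substituting into each constraint:
  (1) 11 + 3(0) + 2 + 2(0) = 13 ✓
  (2) z = 2, target 2 ✓ (second branch holds)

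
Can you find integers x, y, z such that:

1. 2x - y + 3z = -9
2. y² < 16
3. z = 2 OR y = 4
Yes

Take x = -6, y = 3, z = 2. Substituting into each constraint:
  (1) 2(-6) + (-3) + 3(2) = -9 ✓
  (2) y² = (3)² = 9, and 9 < 16 ✓
  (3) z = 2, target 2 ✓ (first branch holds)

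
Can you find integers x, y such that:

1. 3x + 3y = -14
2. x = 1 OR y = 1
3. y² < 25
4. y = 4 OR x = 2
No

Even the single constraint (3x + 3y = -14) is infeasible over the integers.

  - 3x + 3y = -14: every term on the left is divisible by 3, so the LHS ≡ 0 (mod 3), but the RHS -14 is not — no integer solution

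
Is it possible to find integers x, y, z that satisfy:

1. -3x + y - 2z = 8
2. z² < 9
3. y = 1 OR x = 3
Yes

Take x = 3, y = 17, z = 0. Substituting into each constraint:
  (1) -3(3) + 17 - 2(0) = 8 ✓
  (2) z² = (0)² = 0, and 0 < 9 ✓
  (3) x = 3, target 3 ✓ (second branch holds)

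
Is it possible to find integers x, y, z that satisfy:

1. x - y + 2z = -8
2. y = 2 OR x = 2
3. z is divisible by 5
Yes

Take x = -6, y = 2, z = 0. Substituting into each constraint:
  (1) (-6) + (-2) + 2(0) = -8 ✓
  (2) y = 2, target 2 ✓ (first branch holds)
  (3) 0 = 5 × 0, remainder 0 ✓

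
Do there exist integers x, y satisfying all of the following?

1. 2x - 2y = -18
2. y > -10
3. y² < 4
Yes

Take x = -9, y = 0. Substituting into each constraint:
  (1) 2(-9) - 2(0) = -18 ✓
  (2) 0 > -10 ✓
  (3) y² = (0)² = 0, and 0 < 4 ✓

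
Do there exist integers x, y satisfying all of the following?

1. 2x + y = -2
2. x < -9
Yes

Take x = -10, y = 18. Substituting into each constraint:
  (1) 2(-10) + 18 = -2 ✓
  (2) -10 < -9 ✓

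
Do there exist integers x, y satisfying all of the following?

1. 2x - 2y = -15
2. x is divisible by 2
No

Even the single constraint (2x - 2y = -15) is infeasible over the integers.

  - 2x - 2y = -15: every term on the left is divisible by 2, so the LHS ≡ 0 (mod 2), but the RHS -15 is not — no integer solution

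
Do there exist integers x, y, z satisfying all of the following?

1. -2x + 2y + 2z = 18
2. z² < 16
Yes

Take x = 0, y = 9, z = 0. Substituting into each constraint:
  (1) -2(0) + 2(9) + 2(0) = 18 ✓
  (2) z² = (0)² = 0, and 0 < 16 ✓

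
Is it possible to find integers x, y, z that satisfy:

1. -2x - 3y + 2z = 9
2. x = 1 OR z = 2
Yes

Take x = 1, y = -3, z = 1. Substituting into each constraint:
  (1) -2(1) - 3(-3) + 2(1) = 9 ✓
  (2) x = 1, target 1 ✓ (first branch holds)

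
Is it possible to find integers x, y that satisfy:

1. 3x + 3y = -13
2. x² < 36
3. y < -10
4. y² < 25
No

Even the single constraint (3x + 3y = -13) is infeasible over the integers.

  - 3x + 3y = -13: every term on the left is divisible by 3, so the LHS ≡ 0 (mod 3), but the RHS -13 is not — no integer solution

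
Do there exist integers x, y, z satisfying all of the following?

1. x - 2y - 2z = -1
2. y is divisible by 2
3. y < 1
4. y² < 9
Yes

Take x = -1, y = 0, z = 0. Substituting into each constraint:
  (1) (-1) - 2(0) - 2(0) = -1 ✓
  (2) 0 = 2 × 0, remainder 0 ✓
  (3) 0 < 1 ✓
  (4) y² = (0)² = 0, and 0 < 9 ✓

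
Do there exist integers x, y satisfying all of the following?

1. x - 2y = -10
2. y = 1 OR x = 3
Yes

Take x = -8, y = 1. Substituting into each constraint:
  (1) (-8) - 2(1) = -10 ✓
  (2) y = 1, target 1 ✓ (first branch holds)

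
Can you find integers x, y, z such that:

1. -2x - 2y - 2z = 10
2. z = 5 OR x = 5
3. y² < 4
Yes

Take x = 5, y = -1, z = -9. Substituting into each constraint:
  (1) -2(5) - 2(-1) - 2(-9) = 10 ✓
  (2) x = 5, target 5 ✓ (second branch holds)
  (3) y² = (-1)² = 1, and 1 < 4 ✓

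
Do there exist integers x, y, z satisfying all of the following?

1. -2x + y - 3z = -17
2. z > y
Yes

Take x = 8, y = -1, z = 0. Substituting into each constraint:
  (1) -2(8) + (-1) - 3(0) = -17 ✓
  (2) 0 > -1 ✓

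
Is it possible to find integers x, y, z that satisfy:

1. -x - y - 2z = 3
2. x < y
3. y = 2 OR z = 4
Yes

Take x = 1, y = 2, z = -3. Substituting into each constraint:
  (1) (-1) + (-2) - 2(-3) = 3 ✓
  (2) 1 < 2 ✓
  (3) y = 2, target 2 ✓ (first branch holds)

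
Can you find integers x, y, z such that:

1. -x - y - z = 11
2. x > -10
Yes

Take x = 0, y = -11, z = 0. Substituting into each constraint:
  (1) 0 + 11 + 0 = 11 ✓
  (2) 0 > -10 ✓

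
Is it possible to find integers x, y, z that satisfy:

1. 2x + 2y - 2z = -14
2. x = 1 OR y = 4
Yes

Take x = 0, y = 4, z = 11. Substituting into each constraint:
  (1) 2(0) + 2(4) - 2(11) = -14 ✓
  (2) y = 4, target 4 ✓ (second branch holds)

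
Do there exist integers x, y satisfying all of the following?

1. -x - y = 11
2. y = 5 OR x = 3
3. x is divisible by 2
Yes

Take x = -16, y = 5. Substituting into each constraint:
  (1) 16 + (-5) = 11 ✓
  (2) y = 5, target 5 ✓ (first branch holds)
  (3) -16 = 2 × -8, remainder 0 ✓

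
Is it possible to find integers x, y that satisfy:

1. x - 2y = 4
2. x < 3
Yes

Take x = 2, y = -1. Substituting into each constraint:
  (1) 2 - 2(-1) = 4 ✓
  (2) 2 < 3 ✓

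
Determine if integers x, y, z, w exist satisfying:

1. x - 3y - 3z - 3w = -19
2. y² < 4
Yes

Take x = 2, y = 0, z = 7, w = 0. Substituting into each constraint:
  (1) 2 - 3(0) - 3(7) - 3(0) = -19 ✓
  (2) y² = (0)² = 0, and 0 < 4 ✓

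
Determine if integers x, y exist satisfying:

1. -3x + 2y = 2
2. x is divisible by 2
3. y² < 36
Yes

Take x = 0, y = 1. Substituting into each constraint:
  (1) -3(0) + 2(1) = 2 ✓
  (2) 0 = 2 × 0, remainder 0 ✓
  (3) y² = (1)² = 1, and 1 < 36 ✓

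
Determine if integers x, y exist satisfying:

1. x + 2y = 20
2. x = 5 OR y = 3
Yes

Take x = 14, y = 3. Substituting into each constraint:
  (1) 14 + 2(3) = 20 ✓
  (2) y = 3, target 3 ✓ (second branch holds)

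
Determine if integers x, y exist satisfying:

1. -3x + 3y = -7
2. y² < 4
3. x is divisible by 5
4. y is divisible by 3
No

Even the single constraint (-3x + 3y = -7) is infeasible over the integers.

  - -3x + 3y = -7: every term on the left is divisible by 3, so the LHS ≡ 0 (mod 3), but the RHS -7 is not — no integer solution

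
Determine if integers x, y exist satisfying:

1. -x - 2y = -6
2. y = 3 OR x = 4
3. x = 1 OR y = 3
Yes

Take x = 0, y = 3. Substituting into each constraint:
  (1) 0 - 2(3) = -6 ✓
  (2) y = 3, target 3 ✓ (first branch holds)
  (3) y = 3, target 3 ✓ (second branch holds)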